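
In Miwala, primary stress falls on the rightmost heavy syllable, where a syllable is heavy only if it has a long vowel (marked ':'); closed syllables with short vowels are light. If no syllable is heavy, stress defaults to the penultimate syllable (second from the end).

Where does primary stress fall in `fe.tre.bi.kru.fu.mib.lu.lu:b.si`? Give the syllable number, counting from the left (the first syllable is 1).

8

Weights: 1 fe L, 2 tre L, 3 bi L, 4 kru L, 5 fu L, 6 mib L, 7 lu L, 8 lu:b H, 9 si L.
Heavy syllables in the domain: 8. The rightmost is syllable 8 (lu:b).
Primary stress: syllable 8 → fe.tre.bi.kru.fu.mib.lu.ˈlu:b.si.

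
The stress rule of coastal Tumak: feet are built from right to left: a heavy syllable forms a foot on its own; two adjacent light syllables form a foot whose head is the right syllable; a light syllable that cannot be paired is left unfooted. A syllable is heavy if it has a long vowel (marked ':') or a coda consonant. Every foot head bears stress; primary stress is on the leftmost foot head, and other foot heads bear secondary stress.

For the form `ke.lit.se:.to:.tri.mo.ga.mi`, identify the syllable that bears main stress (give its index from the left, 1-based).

2

Weights: 1 ke L, 2 lit H, 3 se: H, 4 to: H, 5 tri L, 6 mo L, 7 ga L, 8 mi L.
Parse right to left (heavy = foot alone; LL = one foot; stranded L unfooted): ke (ˈlit) (ˈse:) (ˈto:) (tri.ˈmo) (ga.ˈmi).
Foot heads: 2, 3, 4, 6, 8.
Primary stress on the leftmost head = syllable 2.
Primary stress: syllable 2 → ke.ˈlit.se:.to:.tri.mo.ga.mi.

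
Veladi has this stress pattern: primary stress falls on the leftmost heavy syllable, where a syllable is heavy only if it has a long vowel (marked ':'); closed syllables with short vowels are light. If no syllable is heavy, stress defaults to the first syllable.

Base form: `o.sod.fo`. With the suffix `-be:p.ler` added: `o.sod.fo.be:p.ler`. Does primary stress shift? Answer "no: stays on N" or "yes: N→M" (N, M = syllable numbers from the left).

yes: 1→4

Base `o.sod.fo` (3 syllables):
  Weights: 1 o L, 2 sod L, 3 fo L.
  No heavy syllable in the domain; default to the first syllable = syllable 1.
  → primary stress on syllable 1.
Suffixed `o.sod.fo.be:p.ler` (5 syllables):
  Weights: 1 o L, 2 sod L, 3 fo L, 4 be:p H, 5 ler L.
  Heavy syllables in the domain: 4. The leftmost is syllable 4 (be:p).
  → primary stress on syllable 4.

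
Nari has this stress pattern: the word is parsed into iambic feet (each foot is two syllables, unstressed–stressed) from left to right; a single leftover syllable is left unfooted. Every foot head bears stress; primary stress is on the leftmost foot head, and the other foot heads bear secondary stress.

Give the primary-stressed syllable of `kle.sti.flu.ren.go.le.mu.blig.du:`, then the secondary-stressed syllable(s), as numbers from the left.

primary 2, secondary 4, 6, 8

Parse left to right into iambic (σˈσ) feet: (kle.ˈsti) (flu.ˈren) (go.ˈle) (mu.ˈblig) du:. Syllable 9 is left unfooted.
Foot heads (stressed positions): 2, 4, 6, 8.
End Rule Leftmost: primary stress on the leftmost head = syllable 2.
Secondary stress on 4, 6, 8: kle.ˈsti.flu.ˌren.go.ˌle.mu.ˌblig.du:.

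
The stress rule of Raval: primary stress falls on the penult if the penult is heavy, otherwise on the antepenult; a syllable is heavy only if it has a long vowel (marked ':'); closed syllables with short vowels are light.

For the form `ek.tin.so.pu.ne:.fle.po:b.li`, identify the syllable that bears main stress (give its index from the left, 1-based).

7

Weights: 6 fle L, 7 po:b H, 8 li L.
The penult (syllable 7, po:b) is heavy, so it takes stress.
Primary stress: syllable 7 → ek.tin.so.pu.ne:.fle.ˈpo:b.li.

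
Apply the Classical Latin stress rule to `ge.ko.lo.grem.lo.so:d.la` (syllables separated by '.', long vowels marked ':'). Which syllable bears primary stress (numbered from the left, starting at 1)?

6

Classical Latin: stress the penult if heavy (long vowel or closed), else the antepenult.
Weights: 5 lo L, 6 so:d H, 7 la L.
The penult (syllable 6, so:d) is heavy, so it takes stress.
Stress on syllable 6: ge.ko.lo.grem.lo.ˈso:d.la.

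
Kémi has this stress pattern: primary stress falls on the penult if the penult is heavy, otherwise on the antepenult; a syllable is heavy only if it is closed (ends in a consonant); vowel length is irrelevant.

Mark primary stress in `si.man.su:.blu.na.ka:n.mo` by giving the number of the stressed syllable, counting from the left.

6

Weights: 5 na L, 6 ka:n H, 7 mo L.
The penult (syllable 6, ka:n) is heavy, so it takes stress.
Primary stress: syllable 6 → si.man.su:.blu.na.ˈka:n.mo.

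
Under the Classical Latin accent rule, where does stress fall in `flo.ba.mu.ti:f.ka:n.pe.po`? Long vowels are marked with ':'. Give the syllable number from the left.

Classical Latin: stress the penult if heavy (long vowel or closed), else the antepenult.
Weights: 5 ka:n H, 6 pe L, 7 po L.
The penult (syllable 6, pe) is light, so stress falls on the antepenult (syllable 5, ka:n).
Stress on syllable 5: flo.ba.mu.ti:f.ˈka:n.pe.po.

5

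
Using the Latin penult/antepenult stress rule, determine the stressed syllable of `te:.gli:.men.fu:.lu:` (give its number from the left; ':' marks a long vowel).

4

Classical Latin: stress the penult if heavy (long vowel or closed), else the antepenult.
Weights: 3 men H, 4 fu: H, 5 lu: H.
The penult (syllable 4, fu:) is heavy, so it takes stress.
Stress on syllable 4: te:.gli:.men.ˈfu:.lu:.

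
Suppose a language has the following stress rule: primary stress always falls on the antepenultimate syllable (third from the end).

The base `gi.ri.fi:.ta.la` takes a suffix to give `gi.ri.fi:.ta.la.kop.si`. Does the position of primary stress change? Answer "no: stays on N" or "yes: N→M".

yes: 3→5

Base `gi.ri.fi:.ta.la` (5 syllables):
  The word has 5 syllables; the antepenultimate syllable (third from the end) is syllable 3 (fi:).
  → primary stress on syllable 3.
Suffixed `gi.ri.fi:.ta.la.kop.si` (7 syllables):
  The word has 7 syllables; the antepenultimate syllable (third from the end) is syllable 5 (la).
  → primary stress on syllable 5.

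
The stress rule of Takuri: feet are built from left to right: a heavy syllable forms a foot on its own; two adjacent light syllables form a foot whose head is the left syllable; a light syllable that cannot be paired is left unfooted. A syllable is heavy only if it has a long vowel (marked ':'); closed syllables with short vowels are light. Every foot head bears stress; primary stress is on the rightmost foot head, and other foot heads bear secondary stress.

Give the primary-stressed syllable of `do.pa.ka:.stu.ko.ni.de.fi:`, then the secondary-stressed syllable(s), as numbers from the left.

primary 8, secondary 1, 3, 4, 6

Weights: 1 do L, 2 pa L, 3 ka: H, 4 stu L, 5 ko L, 6 ni L, 7 de L, 8 fi: H.
Parse left to right (heavy = foot alone; LL = one foot; stranded L unfooted): (ˈdo.pa) (ˈka:) (ˈstu.ko) (ˈni.de) (ˈfi:).
Foot heads: 1, 3, 4, 6, 8.
Primary stress on the rightmost head = syllable 8.
Secondary stress on 1, 3, 4, 6: ˌdo.pa.ˌka:.ˌstu.ko.ˌni.de.ˈfi:.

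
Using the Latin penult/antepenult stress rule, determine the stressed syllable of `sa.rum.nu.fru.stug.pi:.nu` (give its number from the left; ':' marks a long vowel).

Classical Latin: stress the penult if heavy (long vowel or closed), else the antepenult.
Weights: 5 stug H, 6 pi: H, 7 nu L.
The penult (syllable 6, pi:) is heavy, so it takes stress.
Stress on syllable 6: sa.rum.nu.fru.stug.ˈpi:.nu.

6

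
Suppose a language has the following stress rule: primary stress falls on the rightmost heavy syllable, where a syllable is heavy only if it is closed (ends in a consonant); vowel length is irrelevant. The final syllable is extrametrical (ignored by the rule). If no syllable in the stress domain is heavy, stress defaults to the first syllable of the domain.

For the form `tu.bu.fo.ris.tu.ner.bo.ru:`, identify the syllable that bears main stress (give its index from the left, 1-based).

6

The final syllable (8, ru:) is extrametrical; the stress domain is syllables 1–7.
Weights: 1 tu L, 2 bu L, 3 fo L, 4 ris H, 5 tu L, 6 ner H, 7 bo L.
Heavy syllables in the domain: 4, 6. The rightmost is syllable 6 (ner).
Primary stress: syllable 6 → tu.bu.fo.ris.tu.ˈner.bo.ru:.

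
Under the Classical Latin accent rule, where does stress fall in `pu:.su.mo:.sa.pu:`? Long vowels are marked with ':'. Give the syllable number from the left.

Classical Latin: stress the penult if heavy (long vowel or closed), else the antepenult.
Weights: 3 mo: H, 4 sa L, 5 pu: H.
The penult (syllable 4, sa) is light, so stress falls on the antepenult (syllable 3, mo:).
Stress on syllable 3: pu:.su.ˈmo:.sa.pu:.

3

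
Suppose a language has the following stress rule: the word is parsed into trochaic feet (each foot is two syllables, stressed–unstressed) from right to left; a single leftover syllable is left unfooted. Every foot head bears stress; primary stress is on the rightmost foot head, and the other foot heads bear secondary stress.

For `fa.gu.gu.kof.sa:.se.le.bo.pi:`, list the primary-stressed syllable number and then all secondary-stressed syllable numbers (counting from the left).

primary 8, secondary 2, 4, 6

Parse right to left into trochaic (ˈσσ) feet: fa (ˈgu.gu) (ˈkof.sa:) (ˈse.le) (ˈbo.pi:). Syllable 1 is left unfooted.
Foot heads (stressed positions): 2, 4, 6, 8.
End Rule Rightmost: primary stress on the rightmost head = syllable 8.
Secondary stress on 2, 4, 6: fa.ˌgu.gu.ˌkof.sa:.ˌse.le.ˈbo.pi:.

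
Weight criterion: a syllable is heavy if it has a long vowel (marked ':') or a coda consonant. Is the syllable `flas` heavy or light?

heavy

`flas`: short vowel, closed (coda /s/). Closed → heavy.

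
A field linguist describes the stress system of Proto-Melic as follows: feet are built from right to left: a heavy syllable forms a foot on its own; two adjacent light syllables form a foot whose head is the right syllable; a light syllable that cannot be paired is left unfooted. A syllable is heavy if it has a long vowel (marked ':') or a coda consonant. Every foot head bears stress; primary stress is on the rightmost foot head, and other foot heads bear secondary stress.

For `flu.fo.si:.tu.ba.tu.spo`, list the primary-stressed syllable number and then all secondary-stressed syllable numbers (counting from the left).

primary 7, secondary 2, 3, 5

Weights: 1 flu L, 2 fo L, 3 si: H, 4 tu L, 5 ba L, 6 tu L, 7 spo L.
Parse right to left (heavy = foot alone; LL = one foot; stranded L unfooted): (flu.ˈfo) (ˈsi:) (tu.ˈba) (tu.ˈspo).
Foot heads: 2, 3, 5, 7.
Primary stress on the rightmost head = syllable 7.
Secondary stress on 2, 3, 5: flu.ˌfo.ˌsi:.tu.ˌba.tu.ˈspo.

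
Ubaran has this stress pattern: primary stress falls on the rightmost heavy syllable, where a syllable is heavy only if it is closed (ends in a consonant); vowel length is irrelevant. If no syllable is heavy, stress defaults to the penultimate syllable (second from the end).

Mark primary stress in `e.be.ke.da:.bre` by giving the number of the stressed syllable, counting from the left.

Weights: 1 e L, 2 be L, 3 ke L, 4 da: L, 5 bre L.
No heavy syllable in the domain; default to the penultimate syllable (second from the end) = syllable 4.
Primary stress: syllable 4 → e.be.ke.ˈda:.bre.

4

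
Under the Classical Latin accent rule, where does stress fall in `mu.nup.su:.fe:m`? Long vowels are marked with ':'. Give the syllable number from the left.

3

Classical Latin: stress the penult if heavy (long vowel or closed), else the antepenult.
Weights: 2 nup H, 3 su: H, 4 fe:m H.
The penult (syllable 3, su:) is heavy, so it takes stress.
Stress on syllable 3: mu.nup.ˈsu:.fe:m.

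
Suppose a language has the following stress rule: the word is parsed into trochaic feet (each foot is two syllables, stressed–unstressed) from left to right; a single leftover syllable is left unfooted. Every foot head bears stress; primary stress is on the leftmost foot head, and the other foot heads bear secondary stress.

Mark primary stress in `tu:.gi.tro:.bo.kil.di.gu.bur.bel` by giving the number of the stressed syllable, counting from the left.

1

Parse left to right into trochaic (ˈσσ) feet: (ˈtu:.gi) (ˈtro:.bo) (ˈkil.di) (ˈgu.bur) bel. Syllable 9 is left unfooted.
Foot heads (stressed positions): 1, 3, 5, 7.
End Rule Leftmost: primary stress on the leftmost head = syllable 1.
Primary stress: syllable 1 → ˈtu:.gi.tro:.bo.kil.di.gu.bur.bel.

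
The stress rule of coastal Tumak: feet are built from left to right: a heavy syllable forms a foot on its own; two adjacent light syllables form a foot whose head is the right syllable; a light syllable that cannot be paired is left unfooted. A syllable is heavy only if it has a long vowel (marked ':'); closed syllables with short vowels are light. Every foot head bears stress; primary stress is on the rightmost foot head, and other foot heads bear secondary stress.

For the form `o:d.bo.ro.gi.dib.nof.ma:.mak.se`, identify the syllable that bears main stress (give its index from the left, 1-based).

Weights: 1 o:d H, 2 bo L, 3 ro L, 4 gi L, 5 dib L, 6 nof L, 7 ma: H, 8 mak L, 9 se L.
Parse left to right (heavy = foot alone; LL = one foot; stranded L unfooted): (ˈo:d) (bo.ˈro) (gi.ˈdib) nof (ˈma:) (mak.ˈse).
Foot heads: 1, 3, 5, 7, 9.
Primary stress on the rightmost head = syllable 9.
Primary stress: syllable 9 → o:d.bo.ro.gi.dib.nof.ma:.mak.ˈse.

9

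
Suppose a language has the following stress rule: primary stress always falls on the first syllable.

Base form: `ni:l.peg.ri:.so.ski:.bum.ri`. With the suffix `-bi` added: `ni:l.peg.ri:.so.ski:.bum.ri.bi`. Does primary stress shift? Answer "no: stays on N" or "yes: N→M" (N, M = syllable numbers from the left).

Base `ni:l.peg.ri:.so.ski:.bum.ri` (7 syllables):
  The word has 7 syllables; the first syllable is syllable 1 (ni:l).
  → primary stress on syllable 1.
Suffixed `ni:l.peg.ri:.so.ski:.bum.ri.bi` (8 syllables):
  The word has 8 syllables; the first syllable is syllable 1 (ni:l).
  → primary stress on syllable 1.

no: stays on 1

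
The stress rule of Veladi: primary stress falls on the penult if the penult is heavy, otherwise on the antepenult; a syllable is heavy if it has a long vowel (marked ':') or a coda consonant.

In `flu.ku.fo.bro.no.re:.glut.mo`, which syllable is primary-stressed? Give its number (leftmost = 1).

7

Weights: 6 re: H, 7 glut H, 8 mo L.
The penult (syllable 7, glut) is heavy, so it takes stress.
Primary stress: syllable 7 → flu.ku.fo.bro.no.re:.ˈglut.mo.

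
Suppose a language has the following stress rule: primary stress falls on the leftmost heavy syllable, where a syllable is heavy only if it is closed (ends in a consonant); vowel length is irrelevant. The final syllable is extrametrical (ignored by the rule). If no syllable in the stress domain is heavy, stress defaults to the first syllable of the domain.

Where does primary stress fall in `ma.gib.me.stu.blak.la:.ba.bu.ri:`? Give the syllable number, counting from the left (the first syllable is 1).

2

The final syllable (9, ri:) is extrametrical; the stress domain is syllables 1–8.
Weights: 1 ma L, 2 gib H, 3 me L, 4 stu L, 5 blak H, 6 la: L, 7 ba L, 8 bu L.
Heavy syllables in the domain: 2, 5. The leftmost is syllable 2 (gib).
Primary stress: syllable 2 → ma.ˈgib.me.stu.blak.la:.ba.bu.ri:.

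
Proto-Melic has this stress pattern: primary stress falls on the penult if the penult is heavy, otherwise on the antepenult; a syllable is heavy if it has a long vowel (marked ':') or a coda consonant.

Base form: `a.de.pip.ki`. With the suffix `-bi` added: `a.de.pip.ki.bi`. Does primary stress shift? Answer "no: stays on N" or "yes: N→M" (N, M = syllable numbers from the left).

no: stays on 3

Base `a.de.pip.ki` (4 syllables):
  Weights: 2 de L, 3 pip H, 4 ki L.
  The penult (syllable 3, pip) is heavy, so it takes stress.
  → primary stress on syllable 3.
Suffixed `a.de.pip.ki.bi` (5 syllables):
  Weights: 3 pip H, 4 ki L, 5 bi L.
  The penult (syllable 4, ki) is light, so stress falls on the antepenult (syllable 3, pip).
  → primary stress on syllable 3.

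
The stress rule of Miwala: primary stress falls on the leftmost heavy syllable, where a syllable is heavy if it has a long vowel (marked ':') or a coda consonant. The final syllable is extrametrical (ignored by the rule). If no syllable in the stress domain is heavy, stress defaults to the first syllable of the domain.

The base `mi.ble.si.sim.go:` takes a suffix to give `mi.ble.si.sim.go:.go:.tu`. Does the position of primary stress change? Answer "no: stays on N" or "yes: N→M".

Base `mi.ble.si.sim.go:` (5 syllables):
  The final syllable (5, go:) is extrametrical; the stress domain is syllables 1–4.
  Weights: 1 mi L, 2 ble L, 3 si L, 4 sim H.
  Heavy syllables in the domain: 4. The leftmost is syllable 4 (sim).
  → primary stress on syllable 4.
Suffixed `mi.ble.si.sim.go:.go:.tu` (7 syllables):
  The final syllable (7, tu) is extrametrical; the stress domain is syllables 1–6.
  Weights: 1 mi L, 2 ble L, 3 si L, 4 sim H, 5 go: H, 6 go: H.
  Heavy syllables in the domain: 4, 5, 6. The leftmost is syllable 4 (sim).
  → primary stress on syllable 4.

no: stays on 4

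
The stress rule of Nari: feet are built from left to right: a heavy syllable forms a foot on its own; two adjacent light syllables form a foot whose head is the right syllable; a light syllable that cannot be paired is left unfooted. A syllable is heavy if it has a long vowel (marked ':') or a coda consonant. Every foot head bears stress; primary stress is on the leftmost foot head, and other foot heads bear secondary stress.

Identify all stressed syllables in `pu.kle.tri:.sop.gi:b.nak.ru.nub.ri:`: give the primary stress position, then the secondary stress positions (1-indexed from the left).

primary 2, secondary 3, 4, 5, 6, 8, 9

Weights: 1 pu L, 2 kle L, 3 tri: H, 4 sop H, 5 gi:b H, 6 nak H, 7 ru L, 8 nub H, 9 ri: H.
Parse left to right (heavy = foot alone; LL = one foot; stranded L unfooted): (pu.ˈkle) (ˈtri:) (ˈsop) (ˈgi:b) (ˈnak) ru (ˈnub) (ˈri:).
Foot heads: 2, 3, 4, 5, 6, 8, 9.
Primary stress on the leftmost head = syllable 2.
Secondary stress on 3, 4, 5, 6, 8, 9: pu.ˈkle.ˌtri:.ˌsop.ˌgi:b.ˌnak.ru.ˌnub.ˌri:.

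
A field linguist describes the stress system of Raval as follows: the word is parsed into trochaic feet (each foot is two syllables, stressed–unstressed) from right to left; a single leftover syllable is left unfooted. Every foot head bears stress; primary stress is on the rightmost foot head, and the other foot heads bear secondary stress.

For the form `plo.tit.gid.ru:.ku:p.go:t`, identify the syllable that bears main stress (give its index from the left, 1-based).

5

Parse right to left into trochaic (ˈσσ) feet: (ˈplo.tit) (ˈgid.ru:) (ˈku:p.go:t).
Foot heads (stressed positions): 1, 3, 5.
End Rule Rightmost: primary stress on the rightmost head = syllable 5.
Primary stress: syllable 5 → plo.tit.gid.ru:.ˈku:p.go:t.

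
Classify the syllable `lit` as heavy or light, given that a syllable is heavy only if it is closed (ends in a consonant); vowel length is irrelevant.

`lit`: short vowel, closed (coda /t/). Closed (coda /t/) → heavy.

heavy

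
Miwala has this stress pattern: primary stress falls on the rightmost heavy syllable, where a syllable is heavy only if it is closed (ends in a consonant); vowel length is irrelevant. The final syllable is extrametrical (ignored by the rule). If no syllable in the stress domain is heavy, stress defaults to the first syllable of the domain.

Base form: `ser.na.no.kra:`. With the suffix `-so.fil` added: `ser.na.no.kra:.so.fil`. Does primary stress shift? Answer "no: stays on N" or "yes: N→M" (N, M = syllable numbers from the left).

Base `ser.na.no.kra:` (4 syllables):
  The final syllable (4, kra:) is extrametrical; the stress domain is syllables 1–3.
  Weights: 1 ser H, 2 na L, 3 no L.
  Heavy syllables in the domain: 1. The rightmost is syllable 1 (ser).
  → primary stress on syllable 1.
Suffixed `ser.na.no.kra:.so.fil` (6 syllables):
  The final syllable (6, fil) is extrametrical; the stress domain is syllables 1–5.
  Weights: 1 ser H, 2 na L, 3 no L, 4 kra: L, 5 so L.
  Heavy syllables in the domain: 1. The rightmost is syllable 1 (ser).
  → primary stress on syllable 1.

no: stays on 1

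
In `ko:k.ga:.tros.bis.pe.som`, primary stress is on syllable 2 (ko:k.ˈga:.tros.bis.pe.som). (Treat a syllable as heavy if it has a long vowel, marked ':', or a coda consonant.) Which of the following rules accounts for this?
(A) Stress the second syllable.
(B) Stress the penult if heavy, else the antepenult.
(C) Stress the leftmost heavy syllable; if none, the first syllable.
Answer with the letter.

Rule A → syllable 2 ✓.
Rule B → syllable 4 (observed: 2).
Rule C → syllable 1 (observed: 2).

A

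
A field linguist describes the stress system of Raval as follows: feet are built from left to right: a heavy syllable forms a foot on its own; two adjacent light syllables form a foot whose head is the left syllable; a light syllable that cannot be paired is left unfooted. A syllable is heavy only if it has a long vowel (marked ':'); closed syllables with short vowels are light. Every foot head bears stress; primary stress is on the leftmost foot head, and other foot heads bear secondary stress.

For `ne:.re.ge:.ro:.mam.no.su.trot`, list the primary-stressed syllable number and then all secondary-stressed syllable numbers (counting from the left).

Weights: 1 ne: H, 2 re L, 3 ge: H, 4 ro: H, 5 mam L, 6 no L, 7 su L, 8 trot L.
Parse left to right (heavy = foot alone; LL = one foot; stranded L unfooted): (ˈne:) re (ˈge:) (ˈro:) (ˈmam.no) (ˈsu.trot).
Foot heads: 1, 3, 4, 5, 7.
Primary stress on the leftmost head = syllable 1.
Secondary stress on 3, 4, 5, 7: ˈne:.re.ˌge:.ˌro:.ˌmam.no.ˌsu.trot.

primary 1, secondary 3, 4, 5, 7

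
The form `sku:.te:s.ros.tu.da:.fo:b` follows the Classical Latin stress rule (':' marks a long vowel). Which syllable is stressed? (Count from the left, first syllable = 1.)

Classical Latin: stress the penult if heavy (long vowel or closed), else the antepenult.
Weights: 4 tu L, 5 da: H, 6 fo:b H.
The penult (syllable 5, da:) is heavy, so it takes stress.
Stress on syllable 5: sku:.te:s.ros.tu.ˈda:.fo:b.

5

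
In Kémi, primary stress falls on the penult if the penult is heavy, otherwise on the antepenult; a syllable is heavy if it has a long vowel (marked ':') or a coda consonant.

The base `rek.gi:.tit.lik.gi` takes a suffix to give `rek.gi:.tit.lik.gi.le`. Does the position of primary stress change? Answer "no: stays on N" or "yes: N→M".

no: stays on 4

Base `rek.gi:.tit.lik.gi` (5 syllables):
  Weights: 3 tit H, 4 lik H, 5 gi L.
  The penult (syllable 4, lik) is heavy, so it takes stress.
  → primary stress on syllable 4.
Suffixed `rek.gi:.tit.lik.gi.le` (6 syllables):
  Weights: 4 lik H, 5 gi L, 6 le L.
  The penult (syllable 5, gi) is light, so stress falls on the antepenult (syllable 4, lik).
  → primary stress on syllable 4.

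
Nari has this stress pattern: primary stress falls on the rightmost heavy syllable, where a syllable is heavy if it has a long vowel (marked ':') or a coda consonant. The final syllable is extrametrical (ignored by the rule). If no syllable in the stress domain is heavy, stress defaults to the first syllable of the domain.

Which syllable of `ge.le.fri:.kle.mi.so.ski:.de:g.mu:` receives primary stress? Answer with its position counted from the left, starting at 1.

8

The final syllable (9, mu:) is extrametrical; the stress domain is syllables 1–8.
Weights: 1 ge L, 2 le L, 3 fri: H, 4 kle L, 5 mi L, 6 so L, 7 ski: H, 8 de:g H.
Heavy syllables in the domain: 3, 7, 8. The rightmost is syllable 8 (de:g).
Primary stress: syllable 8 → ge.le.fri:.kle.mi.so.ski:.ˈde:g.mu:.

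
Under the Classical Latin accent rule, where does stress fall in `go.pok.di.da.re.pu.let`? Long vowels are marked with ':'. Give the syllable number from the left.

Classical Latin: stress the penult if heavy (long vowel or closed), else the antepenult.
Weights: 5 re L, 6 pu L, 7 let H.
The penult (syllable 6, pu) is light, so stress falls on the antepenult (syllable 5, re).
Stress on syllable 5: go.pok.di.da.ˈre.pu.let.

5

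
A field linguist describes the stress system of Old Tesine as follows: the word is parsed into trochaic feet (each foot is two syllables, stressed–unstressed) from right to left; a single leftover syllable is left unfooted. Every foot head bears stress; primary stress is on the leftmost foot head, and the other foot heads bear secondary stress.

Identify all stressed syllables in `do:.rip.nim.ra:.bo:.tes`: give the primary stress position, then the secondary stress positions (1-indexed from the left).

Parse right to left into trochaic (ˈσσ) feet: (ˈdo:.rip) (ˈnim.ra:) (ˈbo:.tes).
Foot heads (stressed positions): 1, 3, 5.
End Rule Leftmost: primary stress on the leftmost head = syllable 1.
Secondary stress on 3, 5: ˈdo:.rip.ˌnim.ra:.ˌbo:.tes.

primary 1, secondary 3, 5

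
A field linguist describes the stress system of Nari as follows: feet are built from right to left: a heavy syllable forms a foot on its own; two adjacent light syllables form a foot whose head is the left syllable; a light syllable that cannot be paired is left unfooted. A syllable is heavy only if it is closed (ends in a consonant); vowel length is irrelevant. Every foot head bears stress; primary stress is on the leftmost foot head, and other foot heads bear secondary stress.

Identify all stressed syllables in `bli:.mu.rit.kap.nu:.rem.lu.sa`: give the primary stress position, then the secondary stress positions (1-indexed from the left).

primary 1, secondary 3, 4, 6, 7

Weights: 1 bli: L, 2 mu L, 3 rit H, 4 kap H, 5 nu: L, 6 rem H, 7 lu L, 8 sa L.
Parse right to left (heavy = foot alone; LL = one foot; stranded L unfooted): (ˈbli:.mu) (ˈrit) (ˈkap) nu: (ˈrem) (ˈlu.sa).
Foot heads: 1, 3, 4, 6, 7.
Primary stress on the leftmost head = syllable 1.
Secondary stress on 3, 4, 6, 7: ˈbli:.mu.ˌrit.ˌkap.nu:.ˌrem.ˌlu.sa.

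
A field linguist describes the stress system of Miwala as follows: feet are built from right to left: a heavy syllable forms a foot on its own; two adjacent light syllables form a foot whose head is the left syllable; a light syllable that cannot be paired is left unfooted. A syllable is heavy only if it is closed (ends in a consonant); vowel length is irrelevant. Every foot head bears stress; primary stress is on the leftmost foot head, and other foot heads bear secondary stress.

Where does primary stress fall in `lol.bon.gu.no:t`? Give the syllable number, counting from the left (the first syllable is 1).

Weights: 1 lol H, 2 bon H, 3 gu L, 4 no:t H.
Parse right to left (heavy = foot alone; LL = one foot; stranded L unfooted): (ˈlol) (ˈbon) gu (ˈno:t).
Foot heads: 1, 2, 4.
Primary stress on the leftmost head = syllable 1.
Primary stress: syllable 1 → ˈlol.bon.gu.no:t.

1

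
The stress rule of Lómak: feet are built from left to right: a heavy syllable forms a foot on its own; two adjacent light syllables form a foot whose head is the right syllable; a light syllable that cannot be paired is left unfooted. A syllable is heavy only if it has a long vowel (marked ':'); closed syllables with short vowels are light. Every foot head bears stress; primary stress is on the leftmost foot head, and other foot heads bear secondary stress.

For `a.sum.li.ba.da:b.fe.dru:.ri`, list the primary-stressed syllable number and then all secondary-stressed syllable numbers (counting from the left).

Weights: 1 a L, 2 sum L, 3 li L, 4 ba L, 5 da:b H, 6 fe L, 7 dru: H, 8 ri L.
Parse left to right (heavy = foot alone; LL = one foot; stranded L unfooted): (a.ˈsum) (li.ˈba) (ˈda:b) fe (ˈdru:) ri.
Foot heads: 2, 4, 5, 7.
Primary stress on the leftmost head = syllable 2.
Secondary stress on 4, 5, 7: a.ˈsum.li.ˌba.ˌda:b.fe.ˌdru:.ri.

primary 2, secondary 4, 5, 7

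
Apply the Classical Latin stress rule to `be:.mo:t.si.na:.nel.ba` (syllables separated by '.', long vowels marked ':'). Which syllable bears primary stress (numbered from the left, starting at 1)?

Classical Latin: stress the penult if heavy (long vowel or closed), else the antepenult.
Weights: 4 na: H, 5 nel H, 6 ba L.
The penult (syllable 5, nel) is heavy, so it takes stress.
Stress on syllable 5: be:.mo:t.si.na:.ˈnel.ba.

5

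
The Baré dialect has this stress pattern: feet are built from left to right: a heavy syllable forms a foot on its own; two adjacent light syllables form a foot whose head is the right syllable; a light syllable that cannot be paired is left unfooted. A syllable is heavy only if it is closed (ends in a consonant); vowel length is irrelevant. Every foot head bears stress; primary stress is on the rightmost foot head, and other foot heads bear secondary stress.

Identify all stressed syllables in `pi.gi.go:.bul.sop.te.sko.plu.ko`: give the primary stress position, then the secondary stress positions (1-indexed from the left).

Weights: 1 pi L, 2 gi L, 3 go: L, 4 bul H, 5 sop H, 6 te L, 7 sko L, 8 plu L, 9 ko L.
Parse left to right (heavy = foot alone; LL = one foot; stranded L unfooted): (pi.ˈgi) go: (ˈbul) (ˈsop) (te.ˈsko) (plu.ˈko).
Foot heads: 2, 4, 5, 7, 9.
Primary stress on the rightmost head = syllable 9.
Secondary stress on 2, 4, 5, 7: pi.ˌgi.go:.ˌbul.ˌsop.te.ˌsko.plu.ˈko.

primary 9, secondary 2, 4, 5, 7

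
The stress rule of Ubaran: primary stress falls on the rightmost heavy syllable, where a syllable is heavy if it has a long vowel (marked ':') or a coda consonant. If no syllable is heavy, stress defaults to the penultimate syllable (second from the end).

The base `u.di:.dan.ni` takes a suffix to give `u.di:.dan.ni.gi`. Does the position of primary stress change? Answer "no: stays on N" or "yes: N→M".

no: stays on 3

Base `u.di:.dan.ni` (4 syllables):
  Weights: 1 u L, 2 di: H, 3 dan H, 4 ni L.
  Heavy syllables in the domain: 2, 3. The rightmost is syllable 3 (dan).
  → primary stress on syllable 3.
Suffixed `u.di:.dan.ni.gi` (5 syllables):
  Weights: 1 u L, 2 di: H, 3 dan H, 4 ni L, 5 gi L.
  Heavy syllables in the domain: 2, 3. The rightmost is syllable 3 (dan).
  → primary stress on syllable 3.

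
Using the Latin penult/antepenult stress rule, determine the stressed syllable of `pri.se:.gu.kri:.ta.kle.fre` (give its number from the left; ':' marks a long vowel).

5

Classical Latin: stress the penult if heavy (long vowel or closed), else the antepenult.
Weights: 5 ta L, 6 kle L, 7 fre L.
The penult (syllable 6, kle) is light, so stress falls on the antepenult (syllable 5, ta).
Stress on syllable 5: pri.se:.gu.kri:.ˈta.kle.fre.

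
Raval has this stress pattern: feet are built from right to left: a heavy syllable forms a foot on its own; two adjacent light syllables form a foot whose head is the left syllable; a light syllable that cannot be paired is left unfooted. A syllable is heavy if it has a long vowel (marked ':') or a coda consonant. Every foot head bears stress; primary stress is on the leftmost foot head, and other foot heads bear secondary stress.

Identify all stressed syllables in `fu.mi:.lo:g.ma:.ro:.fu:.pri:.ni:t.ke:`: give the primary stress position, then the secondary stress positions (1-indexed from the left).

Weights: 1 fu L, 2 mi: H, 3 lo:g H, 4 ma: H, 5 ro: H, 6 fu: H, 7 pri: H, 8 ni:t H, 9 ke: H.
Parse right to left (heavy = foot alone; LL = one foot; stranded L unfooted): fu (ˈmi:) (ˈlo:g) (ˈma:) (ˈro:) (ˈfu:) (ˈpri:) (ˈni:t) (ˈke:).
Foot heads: 2, 3, 4, 5, 6, 7, 8, 9.
Primary stress on the leftmost head = syllable 2.
Secondary stress on 3, 4, 5, 6, 7, 8, 9: fu.ˈmi:.ˌlo:g.ˌma:.ˌro:.ˌfu:.ˌpri:.ˌni:t.ˌke:.

primary 2, secondary 3, 4, 5, 6, 7, 8, 9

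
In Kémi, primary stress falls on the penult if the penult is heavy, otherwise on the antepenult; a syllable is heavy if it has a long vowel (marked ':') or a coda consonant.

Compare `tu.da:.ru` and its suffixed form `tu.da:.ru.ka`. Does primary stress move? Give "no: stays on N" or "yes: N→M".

no: stays on 2

Base `tu.da:.ru` (3 syllables):
  Weights: 1 tu L, 2 da: H, 3 ru L.
  The penult (syllable 2, da:) is heavy, so it takes stress.
  → primary stress on syllable 2.
Suffixed `tu.da:.ru.ka` (4 syllables):
  Weights: 2 da: H, 3 ru L, 4 ka L.
  The penult (syllable 3, ru) is light, so stress falls on the antepenult (syllable 2, da:).
  → primary stress on syllable 2.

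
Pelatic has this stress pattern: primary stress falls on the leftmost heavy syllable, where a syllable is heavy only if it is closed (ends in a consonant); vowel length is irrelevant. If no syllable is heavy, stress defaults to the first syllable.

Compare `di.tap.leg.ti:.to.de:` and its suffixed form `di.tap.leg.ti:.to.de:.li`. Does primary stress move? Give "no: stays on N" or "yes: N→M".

Base `di.tap.leg.ti:.to.de:` (6 syllables):
  Weights: 1 di L, 2 tap H, 3 leg H, 4 ti: L, 5 to L, 6 de: L.
  Heavy syllables in the domain: 2, 3. The leftmost is syllable 2 (tap).
  → primary stress on syllable 2.
Suffixed `di.tap.leg.ti:.to.de:.li` (7 syllables):
  Weights: 1 di L, 2 tap H, 3 leg H, 4 ti: L, 5 to L, 6 de: L, 7 li L.
  Heavy syllables in the domain: 2, 3. The leftmost is syllable 2 (tap).
  → primary stress on syllable 2.

no: stays on 2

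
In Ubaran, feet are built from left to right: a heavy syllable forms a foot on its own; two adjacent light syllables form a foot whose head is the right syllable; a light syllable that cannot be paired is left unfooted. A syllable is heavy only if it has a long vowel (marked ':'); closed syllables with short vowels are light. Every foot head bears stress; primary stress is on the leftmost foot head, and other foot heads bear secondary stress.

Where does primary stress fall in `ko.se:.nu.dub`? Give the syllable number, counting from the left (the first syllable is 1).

Weights: 1 ko L, 2 se: H, 3 nu L, 4 dub L.
Parse left to right (heavy = foot alone; LL = one foot; stranded L unfooted): ko (ˈse:) (nu.ˈdub).
Foot heads: 2, 4.
Primary stress on the leftmost head = syllable 2.
Primary stress: syllable 2 → ko.ˈse:.nu.dub.

2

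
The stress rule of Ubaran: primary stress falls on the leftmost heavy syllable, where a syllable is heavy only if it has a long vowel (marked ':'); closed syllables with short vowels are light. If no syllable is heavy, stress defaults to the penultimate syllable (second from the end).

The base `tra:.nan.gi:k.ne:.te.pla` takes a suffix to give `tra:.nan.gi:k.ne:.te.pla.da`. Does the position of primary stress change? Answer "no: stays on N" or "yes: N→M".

Base `tra:.nan.gi:k.ne:.te.pla` (6 syllables):
  Weights: 1 tra: H, 2 nan L, 3 gi:k H, 4 ne: H, 5 te L, 6 pla L.
  Heavy syllables in the domain: 1, 3, 4. The leftmost is syllable 1 (tra:).
  → primary stress on syllable 1.
Suffixed `tra:.nan.gi:k.ne:.te.pla.da` (7 syllables):
  Weights: 1 tra: H, 2 nan L, 3 gi:k H, 4 ne: H, 5 te L, 6 pla L, 7 da L.
  Heavy syllables in the domain: 1, 3, 4. The leftmost is syllable 1 (tra:).
  → primary stress on syllable 1.

no: stays on 1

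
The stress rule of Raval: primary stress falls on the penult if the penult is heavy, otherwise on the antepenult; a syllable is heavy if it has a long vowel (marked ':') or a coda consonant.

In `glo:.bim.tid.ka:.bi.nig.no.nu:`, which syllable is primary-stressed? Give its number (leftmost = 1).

6

Weights: 6 nig H, 7 no L, 8 nu: H.
The penult (syllable 7, no) is light, so stress falls on the antepenult (syllable 6, nig).
Primary stress: syllable 6 → glo:.bim.tid.ka:.bi.ˈnig.no.nu:.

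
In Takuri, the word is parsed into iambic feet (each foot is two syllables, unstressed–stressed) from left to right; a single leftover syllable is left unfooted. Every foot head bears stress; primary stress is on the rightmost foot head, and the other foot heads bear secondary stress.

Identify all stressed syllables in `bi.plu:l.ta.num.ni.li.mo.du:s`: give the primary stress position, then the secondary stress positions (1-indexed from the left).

primary 8, secondary 2, 4, 6

Parse left to right into iambic (σˈσ) feet: (bi.ˈplu:l) (ta.ˈnum) (ni.ˈli) (mo.ˈdu:s).
Foot heads (stressed positions): 2, 4, 6, 8.
End Rule Rightmost: primary stress on the rightmost head = syllable 8.
Secondary stress on 2, 4, 6: bi.ˌplu:l.ta.ˌnum.ni.ˌli.mo.ˈdu:s.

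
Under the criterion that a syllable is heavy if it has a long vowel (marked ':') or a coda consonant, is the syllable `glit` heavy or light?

heavy

`glit`: short vowel, closed (coda /t/). Closed → heavy.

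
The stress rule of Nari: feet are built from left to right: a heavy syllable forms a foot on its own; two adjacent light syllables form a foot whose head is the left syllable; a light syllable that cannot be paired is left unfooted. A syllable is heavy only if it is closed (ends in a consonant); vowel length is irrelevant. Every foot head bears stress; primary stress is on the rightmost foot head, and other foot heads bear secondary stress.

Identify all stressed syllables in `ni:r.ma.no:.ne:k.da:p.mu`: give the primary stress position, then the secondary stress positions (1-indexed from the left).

primary 5, secondary 1, 2, 4

Weights: 1 ni:r H, 2 ma L, 3 no: L, 4 ne:k H, 5 da:p H, 6 mu L.
Parse left to right (heavy = foot alone; LL = one foot; stranded L unfooted): (ˈni:r) (ˈma.no:) (ˈne:k) (ˈda:p) mu.
Foot heads: 1, 2, 4, 5.
Primary stress on the rightmost head = syllable 5.
Secondary stress on 1, 2, 4: ˌni:r.ˌma.no:.ˌne:k.ˈda:p.mu.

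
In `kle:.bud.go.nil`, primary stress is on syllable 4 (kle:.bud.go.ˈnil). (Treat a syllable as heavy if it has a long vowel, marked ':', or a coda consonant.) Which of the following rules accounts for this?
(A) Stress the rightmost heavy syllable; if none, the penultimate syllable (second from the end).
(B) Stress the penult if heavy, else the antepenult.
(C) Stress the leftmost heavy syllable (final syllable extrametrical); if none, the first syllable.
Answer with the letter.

A

Rule A → syllable 4 ✓.
Rule B → syllable 2 (observed: 4).
Rule C → syllable 1 (observed: 4).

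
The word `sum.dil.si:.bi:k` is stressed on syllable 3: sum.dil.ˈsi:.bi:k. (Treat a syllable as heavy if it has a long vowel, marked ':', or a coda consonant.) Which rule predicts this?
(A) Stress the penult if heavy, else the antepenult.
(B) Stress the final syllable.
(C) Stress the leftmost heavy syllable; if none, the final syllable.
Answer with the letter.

A

Rule A → syllable 3 ✓.
Rule B → syllable 4 (observed: 3).
Rule C → syllable 1 (observed: 3).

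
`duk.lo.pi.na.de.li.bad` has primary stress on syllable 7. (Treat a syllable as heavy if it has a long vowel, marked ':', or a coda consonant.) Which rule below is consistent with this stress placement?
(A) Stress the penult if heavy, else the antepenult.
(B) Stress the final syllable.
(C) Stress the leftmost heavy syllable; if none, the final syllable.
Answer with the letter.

B

Rule A → syllable 5 (observed: 7).
Rule B → syllable 7 ✓.
Rule C → syllable 1 (observed: 7).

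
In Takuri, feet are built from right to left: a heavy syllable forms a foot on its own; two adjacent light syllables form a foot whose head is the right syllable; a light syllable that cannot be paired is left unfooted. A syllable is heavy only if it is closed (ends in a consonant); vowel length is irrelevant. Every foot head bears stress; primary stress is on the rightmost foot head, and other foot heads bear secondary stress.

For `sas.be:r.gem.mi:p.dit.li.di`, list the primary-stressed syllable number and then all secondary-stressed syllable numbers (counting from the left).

primary 7, secondary 1, 2, 3, 4, 5

Weights: 1 sas H, 2 be:r H, 3 gem H, 4 mi:p H, 5 dit H, 6 li L, 7 di L.
Parse right to left (heavy = foot alone; LL = one foot; stranded L unfooted): (ˈsas) (ˈbe:r) (ˈgem) (ˈmi:p) (ˈdit) (li.ˈdi).
Foot heads: 1, 2, 3, 4, 5, 7.
Primary stress on the rightmost head = syllable 7.
Secondary stress on 1, 2, 3, 4, 5: ˌsas.ˌbe:r.ˌgem.ˌmi:p.ˌdit.li.ˈdi.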